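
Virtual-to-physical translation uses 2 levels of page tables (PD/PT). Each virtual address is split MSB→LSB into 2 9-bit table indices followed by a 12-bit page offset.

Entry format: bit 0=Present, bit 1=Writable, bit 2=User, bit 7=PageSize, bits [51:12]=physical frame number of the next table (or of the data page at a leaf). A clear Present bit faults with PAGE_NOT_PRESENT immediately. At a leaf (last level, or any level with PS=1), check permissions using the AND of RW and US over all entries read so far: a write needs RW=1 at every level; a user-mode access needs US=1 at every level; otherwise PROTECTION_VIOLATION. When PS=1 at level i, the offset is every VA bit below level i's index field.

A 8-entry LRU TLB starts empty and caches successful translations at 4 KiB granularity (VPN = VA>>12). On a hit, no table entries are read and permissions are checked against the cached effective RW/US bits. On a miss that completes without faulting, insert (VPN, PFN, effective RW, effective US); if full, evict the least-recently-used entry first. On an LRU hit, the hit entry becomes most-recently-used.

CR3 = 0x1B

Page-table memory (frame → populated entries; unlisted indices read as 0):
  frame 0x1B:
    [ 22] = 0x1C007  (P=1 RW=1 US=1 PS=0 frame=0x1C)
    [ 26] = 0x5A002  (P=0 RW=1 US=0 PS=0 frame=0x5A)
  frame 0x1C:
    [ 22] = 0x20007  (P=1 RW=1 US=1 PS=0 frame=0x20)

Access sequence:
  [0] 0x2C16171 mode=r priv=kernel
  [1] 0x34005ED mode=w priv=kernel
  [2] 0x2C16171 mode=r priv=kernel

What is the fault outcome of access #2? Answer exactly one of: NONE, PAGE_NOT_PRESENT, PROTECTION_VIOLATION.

Per-access translation:
#0 VA=0x2C16171 (r,kernel):
  [0] read 0x1B idx=22: raw=0x1C007 flags P=1 W=1 U=1 S=0
  [1] read 0x1C idx=22: raw=0x20007 flags P=1 W=1 U=1 S=0
  → PA=0x20171  (2 entries read)
#1 VA=0x34005ED (w,kernel):
  [0] read 0x1B idx=26: raw=0x5A002 flags P=0 W=1 U=0 S=0
  ✗ PAGE_NOT_PRESENT  [1 reads]
#2 VA=0x2C16171 (r,kernel):
  TLB hit vpn=0x2C16 → PA=0x20171

Access #2 fault: NONE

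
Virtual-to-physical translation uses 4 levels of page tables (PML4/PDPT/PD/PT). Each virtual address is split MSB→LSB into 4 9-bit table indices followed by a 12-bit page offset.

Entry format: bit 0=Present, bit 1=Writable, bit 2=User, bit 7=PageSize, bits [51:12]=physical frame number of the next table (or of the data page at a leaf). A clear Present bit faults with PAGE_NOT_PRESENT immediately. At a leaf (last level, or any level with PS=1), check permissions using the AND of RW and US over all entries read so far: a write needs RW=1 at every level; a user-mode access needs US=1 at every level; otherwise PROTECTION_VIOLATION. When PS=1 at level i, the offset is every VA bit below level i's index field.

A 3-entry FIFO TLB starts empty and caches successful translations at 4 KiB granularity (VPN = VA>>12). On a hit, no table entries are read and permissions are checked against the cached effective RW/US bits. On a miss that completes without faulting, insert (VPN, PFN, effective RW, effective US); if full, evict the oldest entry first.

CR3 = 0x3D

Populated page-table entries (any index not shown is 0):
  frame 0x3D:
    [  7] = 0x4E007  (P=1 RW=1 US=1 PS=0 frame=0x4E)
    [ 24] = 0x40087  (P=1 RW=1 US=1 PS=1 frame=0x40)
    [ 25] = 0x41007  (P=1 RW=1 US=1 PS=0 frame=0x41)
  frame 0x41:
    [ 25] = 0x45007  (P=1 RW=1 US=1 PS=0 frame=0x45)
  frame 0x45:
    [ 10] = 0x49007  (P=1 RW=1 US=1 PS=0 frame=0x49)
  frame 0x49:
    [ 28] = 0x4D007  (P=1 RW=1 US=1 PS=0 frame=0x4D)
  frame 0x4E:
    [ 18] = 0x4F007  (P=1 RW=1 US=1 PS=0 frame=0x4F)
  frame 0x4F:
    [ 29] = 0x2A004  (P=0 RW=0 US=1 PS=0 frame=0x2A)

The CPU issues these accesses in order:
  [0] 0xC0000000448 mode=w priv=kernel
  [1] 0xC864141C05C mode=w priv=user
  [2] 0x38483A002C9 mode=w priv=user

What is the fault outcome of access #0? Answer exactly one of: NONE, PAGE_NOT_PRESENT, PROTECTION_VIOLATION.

Walk each access:
#0 VA=0xC0000000448 (w,kernel):
  L0 @0x3D[24] → 0x40087  P=1,RW=1,US=1,PS=1
  → PA=0x40448 (huge @L0)  (1 entries read)
#1 VA=0xC864141C05C (w,user):
  L0 @0x3D[25] → 0x41007  P=1,RW=1,US=1,PS=0
  L1 @0x41[25] → 0x45007  P=1,RW=1,US=1,PS=0
  L2 @0x45[10] → 0x49007  P=1,RW=1,US=1,PS=0
  L3 @0x49[28] → 0x4D007  P=1,RW=1,US=1,PS=0
  → PA=0x4D05C  (4 entries read)
#2 VA=0x38483A002C9 (w,user):
  L0 @0x3D[7] → 0x4E007  P=1,RW=1,US=1,PS=0
  L1 @0x4E[18] → 0x4F007  P=1,RW=1,US=1,PS=0
  L2 @0x4F[29] → 0x2A004  P=0,RW=0,US=1,PS=0
  ✗ PAGE_NOT_PRESENT  [3 reads]

Access #0 fault: NONE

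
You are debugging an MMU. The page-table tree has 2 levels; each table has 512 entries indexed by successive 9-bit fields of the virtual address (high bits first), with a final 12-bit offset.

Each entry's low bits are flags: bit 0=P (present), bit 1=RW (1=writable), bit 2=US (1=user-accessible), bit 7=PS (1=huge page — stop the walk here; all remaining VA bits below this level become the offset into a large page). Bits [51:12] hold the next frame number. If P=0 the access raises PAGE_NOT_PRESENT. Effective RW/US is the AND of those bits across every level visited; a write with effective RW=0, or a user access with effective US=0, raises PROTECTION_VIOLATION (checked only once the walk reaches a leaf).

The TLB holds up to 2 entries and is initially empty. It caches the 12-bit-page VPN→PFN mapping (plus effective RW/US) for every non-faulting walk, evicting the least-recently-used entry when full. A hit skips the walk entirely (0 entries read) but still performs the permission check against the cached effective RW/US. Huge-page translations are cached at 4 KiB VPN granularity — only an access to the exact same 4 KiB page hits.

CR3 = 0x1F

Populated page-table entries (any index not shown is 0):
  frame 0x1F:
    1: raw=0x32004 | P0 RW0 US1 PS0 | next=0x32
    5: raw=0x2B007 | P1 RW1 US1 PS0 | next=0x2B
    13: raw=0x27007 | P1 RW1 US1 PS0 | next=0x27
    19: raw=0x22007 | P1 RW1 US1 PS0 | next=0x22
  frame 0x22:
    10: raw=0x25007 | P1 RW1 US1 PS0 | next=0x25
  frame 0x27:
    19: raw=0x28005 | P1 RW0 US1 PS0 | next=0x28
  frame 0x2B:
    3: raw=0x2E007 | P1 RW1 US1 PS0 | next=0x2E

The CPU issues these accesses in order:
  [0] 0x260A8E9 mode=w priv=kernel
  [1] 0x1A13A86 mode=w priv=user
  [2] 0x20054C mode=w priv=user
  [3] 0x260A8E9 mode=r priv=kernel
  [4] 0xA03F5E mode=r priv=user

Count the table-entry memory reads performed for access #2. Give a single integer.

Walk each access:
#0 VA=0x260A8E9 (w,kernel):
  L0 @0x1F[19] → 0x22007  P=1,RW=1,US=1,PS=0
  L1 @0x22[10] → 0x25007  P=1,RW=1,US=1,PS=0
  ⇒ phys 0x258E9  [2 reads]
#1 VA=0x1A13A86 (w,user):
  L0 @0x1F[13] → 0x27007  P=1,RW=1,US=1,PS=0
  L1 @0x27[19] → 0x28005  P=1,RW=0,US=1,PS=0
  ⇒ fault: PROTECTION_VIOLATION  — 2 lookups
#2 VA=0x20054C (w,user):
  L0 @0x1F[1] → 0x32004  P=0,RW=0,US=1,PS=0
  ⇒ fault: PAGE_NOT_PRESENT  — 1 lookups
#3 VA=0x260A8E9 (r,kernel):
  TLB hit vpn=0x260A → PA=0x258E9
#4 VA=0xA03F5E (r,user):
  L0 @0x1F[5] → 0x2B007  P=1,RW=1,US=1,PS=0
  L1 @0x2B[3] → 0x2E007  P=1,RW=1,US=1,PS=0
  ⇒ phys 0x2EF5E  [2 reads]

Entries read for #2: 1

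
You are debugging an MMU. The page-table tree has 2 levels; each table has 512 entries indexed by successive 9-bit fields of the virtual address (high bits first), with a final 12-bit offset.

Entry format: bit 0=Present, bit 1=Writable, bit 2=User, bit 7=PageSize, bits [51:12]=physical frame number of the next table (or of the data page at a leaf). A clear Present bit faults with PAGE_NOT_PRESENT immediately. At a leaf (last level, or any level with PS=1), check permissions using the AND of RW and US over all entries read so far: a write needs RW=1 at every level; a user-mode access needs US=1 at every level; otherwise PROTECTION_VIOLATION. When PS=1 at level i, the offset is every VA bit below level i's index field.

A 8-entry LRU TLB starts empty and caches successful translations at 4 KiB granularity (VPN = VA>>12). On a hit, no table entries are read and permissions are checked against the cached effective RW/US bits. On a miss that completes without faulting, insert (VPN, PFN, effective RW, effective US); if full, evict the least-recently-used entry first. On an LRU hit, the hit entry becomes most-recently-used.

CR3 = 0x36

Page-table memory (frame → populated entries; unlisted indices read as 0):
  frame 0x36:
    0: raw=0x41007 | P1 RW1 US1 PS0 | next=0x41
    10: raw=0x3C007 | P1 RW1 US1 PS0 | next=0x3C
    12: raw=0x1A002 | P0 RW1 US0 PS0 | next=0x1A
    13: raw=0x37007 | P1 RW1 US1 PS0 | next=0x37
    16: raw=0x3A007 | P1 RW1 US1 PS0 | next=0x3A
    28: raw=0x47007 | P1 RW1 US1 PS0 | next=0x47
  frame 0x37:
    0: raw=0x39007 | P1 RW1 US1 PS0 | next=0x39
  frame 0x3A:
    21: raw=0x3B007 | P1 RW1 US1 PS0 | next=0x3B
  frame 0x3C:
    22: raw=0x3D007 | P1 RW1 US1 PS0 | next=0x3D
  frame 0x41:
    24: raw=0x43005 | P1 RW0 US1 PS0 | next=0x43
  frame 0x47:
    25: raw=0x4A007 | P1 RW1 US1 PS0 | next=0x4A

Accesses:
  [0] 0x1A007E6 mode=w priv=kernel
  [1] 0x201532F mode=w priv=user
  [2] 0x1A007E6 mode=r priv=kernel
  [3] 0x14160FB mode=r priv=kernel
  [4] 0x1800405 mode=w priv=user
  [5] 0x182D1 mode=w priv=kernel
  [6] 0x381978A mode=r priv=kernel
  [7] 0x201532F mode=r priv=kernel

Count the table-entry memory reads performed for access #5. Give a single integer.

Walk each access:
#0 VA=0x1A007E6 (w,kernel):
  lvl0: tbl 0x36, slot 13 ⇒ 0x37007 (P1/RW1/US1/PS0)
  lvl1: tbl 0x37, slot 0 ⇒ 0x39007 (P1/RW1/US1/PS0)
  → PA=0x397E6  (2 entries read)
#1 VA=0x201532F (w,user):
  lvl0: tbl 0x36, slot 16 ⇒ 0x3A007 (P1/RW1/US1/PS0)
  lvl1: tbl 0x3A, slot 21 ⇒ 0x3B007 (P1/RW1/US1/PS0)
  → PA=0x3B32F  (2 entries read)
#2 VA=0x1A007E6 (r,kernel):
  TLB hit vpn=0x1A00 → PA=0x397E6
#3 VA=0x14160FB (r,kernel):
  lvl0: tbl 0x36, slot 10 ⇒ 0x3C007 (P1/RW1/US1/PS0)
  lvl1: tbl 0x3C, slot 22 ⇒ 0x3D007 (P1/RW1/US1/PS0)
  → PA=0x3D0FB  (2 entries read)
#4 VA=0x1800405 (w,user):
  lvl0: tbl 0x36, slot 12 ⇒ 0x1A002 (P0/RW1/US0/PS0)
  ⇒ fault: PAGE_NOT_PRESENT  — 1 lookups
#5 VA=0x182D1 (w,kernel):
  lvl0: tbl 0x36, slot 0 ⇒ 0x41007 (P1/RW1/US1/PS0)
  lvl1: tbl 0x41, slot 24 ⇒ 0x43005 (P1/RW0/US1/PS0)
  ⇒ fault: PROTECTION_VIOLATION  — 2 lookups
#6 VA=0x381978A (r,kernel):
  lvl0: tbl 0x36, slot 28 ⇒ 0x47007 (P1/RW1/US1/PS0)
  lvl1: tbl 0x47, slot 25 ⇒ 0x4A007 (P1/RW1/US1/PS0)
  → PA=0x4A78A  (2 entries read)
#7 VA=0x201532F (r,kernel):
  TLB hit vpn=0x2015 → PA=0x3B32F

Entries read for #5: 2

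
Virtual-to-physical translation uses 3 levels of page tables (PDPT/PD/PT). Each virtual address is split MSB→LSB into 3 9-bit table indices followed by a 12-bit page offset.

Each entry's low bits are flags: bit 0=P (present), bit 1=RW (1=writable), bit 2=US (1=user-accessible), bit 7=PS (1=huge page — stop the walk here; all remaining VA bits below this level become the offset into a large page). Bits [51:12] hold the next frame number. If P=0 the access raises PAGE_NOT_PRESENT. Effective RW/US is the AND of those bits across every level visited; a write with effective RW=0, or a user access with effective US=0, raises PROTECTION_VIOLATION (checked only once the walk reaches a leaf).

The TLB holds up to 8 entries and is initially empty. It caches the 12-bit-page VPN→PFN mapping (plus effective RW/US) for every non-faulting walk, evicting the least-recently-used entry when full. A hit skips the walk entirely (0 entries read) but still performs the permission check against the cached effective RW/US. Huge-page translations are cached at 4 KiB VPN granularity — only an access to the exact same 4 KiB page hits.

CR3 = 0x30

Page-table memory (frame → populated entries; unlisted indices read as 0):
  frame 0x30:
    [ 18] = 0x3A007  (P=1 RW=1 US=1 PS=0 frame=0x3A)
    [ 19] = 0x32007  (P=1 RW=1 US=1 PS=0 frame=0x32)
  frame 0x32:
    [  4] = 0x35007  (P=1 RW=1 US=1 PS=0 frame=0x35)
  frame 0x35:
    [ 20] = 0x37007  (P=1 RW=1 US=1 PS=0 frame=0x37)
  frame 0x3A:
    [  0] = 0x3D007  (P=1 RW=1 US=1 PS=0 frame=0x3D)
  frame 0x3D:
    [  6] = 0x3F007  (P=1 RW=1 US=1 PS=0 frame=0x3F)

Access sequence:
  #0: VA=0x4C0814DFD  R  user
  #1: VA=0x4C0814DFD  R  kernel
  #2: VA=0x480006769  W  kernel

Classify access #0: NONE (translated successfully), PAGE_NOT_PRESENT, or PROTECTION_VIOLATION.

Trace:
#0 VA=0x4C0814DFD (r,user):
  [0] read 0x30 idx=19: raw=0x32007 flags P=1 W=1 U=1 S=0
  [1] read 0x32 idx=4: raw=0x35007 flags P=1 W=1 U=1 S=0
  [2] read 0x35 idx=20: raw=0x37007 flags P=1 W=1 U=1 S=0
  ✓ 0x37DFD  — 3 lookups
#1 VA=0x4C0814DFD (r,kernel):
  TLB hit vpn=0x4C0814 → PA=0x37DFD
#2 VA=0x480006769 (w,kernel):
  [0] read 0x30 idx=18: raw=0x3A007 flags P=1 W=1 U=1 S=0
  [1] read 0x3A idx=0: raw=0x3D007 flags P=1 W=1 U=1 S=0
  [2] read 0x3D idx=6: raw=0x3F007 flags P=1 W=1 U=1 S=0
  ✓ 0x3F769  — 3 lookups

Access #0 fault: NONE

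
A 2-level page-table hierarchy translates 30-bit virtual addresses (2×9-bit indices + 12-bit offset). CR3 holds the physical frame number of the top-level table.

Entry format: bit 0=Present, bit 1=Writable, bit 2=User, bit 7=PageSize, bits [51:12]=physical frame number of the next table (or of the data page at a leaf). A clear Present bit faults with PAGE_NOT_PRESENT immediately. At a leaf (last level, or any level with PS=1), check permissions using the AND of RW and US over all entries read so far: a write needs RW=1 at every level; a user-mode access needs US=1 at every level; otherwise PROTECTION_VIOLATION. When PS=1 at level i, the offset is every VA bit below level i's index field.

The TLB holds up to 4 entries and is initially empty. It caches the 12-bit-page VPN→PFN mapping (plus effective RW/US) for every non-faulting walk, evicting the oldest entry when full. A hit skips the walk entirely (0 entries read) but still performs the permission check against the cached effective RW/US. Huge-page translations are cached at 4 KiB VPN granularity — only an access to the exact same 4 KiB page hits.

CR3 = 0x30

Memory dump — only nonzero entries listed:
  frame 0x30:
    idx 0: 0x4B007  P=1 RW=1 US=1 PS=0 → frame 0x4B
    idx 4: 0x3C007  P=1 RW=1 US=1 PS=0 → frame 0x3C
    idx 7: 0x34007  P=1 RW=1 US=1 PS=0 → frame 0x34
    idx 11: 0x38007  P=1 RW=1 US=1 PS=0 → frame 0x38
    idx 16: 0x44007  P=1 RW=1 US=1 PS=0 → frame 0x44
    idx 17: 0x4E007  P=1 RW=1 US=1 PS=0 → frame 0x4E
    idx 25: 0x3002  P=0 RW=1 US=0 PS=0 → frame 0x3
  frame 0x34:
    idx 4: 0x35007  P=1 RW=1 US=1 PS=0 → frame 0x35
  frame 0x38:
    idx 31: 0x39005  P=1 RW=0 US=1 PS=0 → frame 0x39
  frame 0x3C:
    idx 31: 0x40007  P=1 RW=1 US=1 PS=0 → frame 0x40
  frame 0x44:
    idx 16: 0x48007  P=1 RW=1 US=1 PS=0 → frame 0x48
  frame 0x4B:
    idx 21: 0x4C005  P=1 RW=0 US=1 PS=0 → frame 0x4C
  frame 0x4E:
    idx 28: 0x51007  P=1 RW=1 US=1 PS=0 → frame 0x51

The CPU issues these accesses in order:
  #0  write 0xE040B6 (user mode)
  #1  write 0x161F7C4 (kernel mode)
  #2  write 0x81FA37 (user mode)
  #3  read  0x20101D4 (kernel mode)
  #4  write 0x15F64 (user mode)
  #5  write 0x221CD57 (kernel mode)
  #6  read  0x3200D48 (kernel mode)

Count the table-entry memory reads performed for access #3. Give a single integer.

Trace:
#0 VA=0xE040B6 (w,user):
  [0] read 0x30 idx=7: raw=0x34007 flags P=1 W=1 U=1 S=0
  [1] read 0x34 idx=4: raw=0x35007 flags P=1 W=1 U=1 S=0
  → PA=0x350B6  (2 entries read)
#1 VA=0x161F7C4 (w,kernel):
  [0] read 0x30 idx=11: raw=0x38007 flags P=1 W=1 U=1 S=0
  [1] read 0x38 idx=31: raw=0x39005 flags P=1 W=0 U=1 S=0
  ⇒ fault: PROTECTION_VIOLATION  — 2 lookups
#2 VA=0x81FA37 (w,user):
  [0] read 0x30 idx=4: raw=0x3C007 flags P=1 W=1 U=1 S=0
  [1] read 0x3C idx=31: raw=0x40007 flags P=1 W=1 U=1 S=0
  → PA=0x40A37  (2 entries read)
#3 VA=0x20101D4 (r,kernel):
  [0] read 0x30 idx=16: raw=0x44007 flags P=1 W=1 U=1 S=0
  [1] read 0x44 idx=16: raw=0x48007 flags P=1 W=1 U=1 S=0
  → PA=0x481D4  (2 entries read)
#4 VA=0x15F64 (w,user):
  [0] read 0x30 idx=0: raw=0x4B007 flags P=1 W=1 U=1 S=0
  [1] read 0x4B idx=21: raw=0x4C005 flags P=1 W=0 U=1 S=0
  ⇒ fault: PROTECTION_VIOLATION  — 2 lookups
#5 VA=0x221CD57 (w,kernel):
  [0] read 0x30 idx=17: raw=0x4E007 flags P=1 W=1 U=1 S=0
  [1] read 0x4E idx=28: raw=0x51007 flags P=1 W=1 U=1 S=0
  → PA=0x51D57  (2 entries read)
#6 VA=0x3200D48 (r,kernel):
  [0] read 0x30 idx=25: raw=0x3002 flags P=0 W=1 U=0 S=0
  ⇒ fault: PAGE_NOT_PRESENT  — 1 lookups

Entries read for #3: 2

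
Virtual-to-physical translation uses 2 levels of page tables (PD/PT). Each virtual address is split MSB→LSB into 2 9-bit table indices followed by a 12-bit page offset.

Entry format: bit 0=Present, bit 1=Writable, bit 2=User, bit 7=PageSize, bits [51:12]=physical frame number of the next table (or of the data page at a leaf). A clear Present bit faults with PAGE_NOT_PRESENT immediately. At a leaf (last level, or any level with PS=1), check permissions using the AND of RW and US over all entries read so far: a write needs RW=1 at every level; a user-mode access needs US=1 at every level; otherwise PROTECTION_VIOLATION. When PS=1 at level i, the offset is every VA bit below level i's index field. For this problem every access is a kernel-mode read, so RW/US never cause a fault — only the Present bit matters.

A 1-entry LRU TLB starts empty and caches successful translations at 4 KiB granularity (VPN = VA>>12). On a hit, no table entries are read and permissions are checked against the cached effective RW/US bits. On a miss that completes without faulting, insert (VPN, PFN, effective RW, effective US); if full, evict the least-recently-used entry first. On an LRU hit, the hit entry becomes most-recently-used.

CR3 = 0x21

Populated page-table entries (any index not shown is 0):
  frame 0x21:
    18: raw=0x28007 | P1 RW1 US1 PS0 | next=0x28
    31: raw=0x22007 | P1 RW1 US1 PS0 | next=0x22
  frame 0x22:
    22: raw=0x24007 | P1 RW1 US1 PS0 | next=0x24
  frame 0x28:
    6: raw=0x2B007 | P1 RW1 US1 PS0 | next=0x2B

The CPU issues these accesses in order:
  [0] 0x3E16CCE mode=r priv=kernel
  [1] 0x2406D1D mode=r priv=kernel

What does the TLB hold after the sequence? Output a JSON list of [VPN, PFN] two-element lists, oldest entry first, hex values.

Trace:
#0 VA=0x3E16CCE (r,kernel):
  [0] read 0x21 idx=31: raw=0x22007 flags P=1 W=1 U=1 S=0
  [1] read 0x22 idx=22: raw=0x24007 flags P=1 W=1 U=1 S=0
  ⇒ phys 0x24CCE  [2 reads]
#1 VA=0x2406D1D (r,kernel):
  [0] read 0x21 idx=18: raw=0x28007 flags P=1 W=1 U=1 S=0
  [1] read 0x28 idx=6: raw=0x2B007 flags P=1 W=1 U=1 S=0
  ⇒ phys 0x2BD1D  [2 reads]

TLB: [["0x2406", "0x2B"]]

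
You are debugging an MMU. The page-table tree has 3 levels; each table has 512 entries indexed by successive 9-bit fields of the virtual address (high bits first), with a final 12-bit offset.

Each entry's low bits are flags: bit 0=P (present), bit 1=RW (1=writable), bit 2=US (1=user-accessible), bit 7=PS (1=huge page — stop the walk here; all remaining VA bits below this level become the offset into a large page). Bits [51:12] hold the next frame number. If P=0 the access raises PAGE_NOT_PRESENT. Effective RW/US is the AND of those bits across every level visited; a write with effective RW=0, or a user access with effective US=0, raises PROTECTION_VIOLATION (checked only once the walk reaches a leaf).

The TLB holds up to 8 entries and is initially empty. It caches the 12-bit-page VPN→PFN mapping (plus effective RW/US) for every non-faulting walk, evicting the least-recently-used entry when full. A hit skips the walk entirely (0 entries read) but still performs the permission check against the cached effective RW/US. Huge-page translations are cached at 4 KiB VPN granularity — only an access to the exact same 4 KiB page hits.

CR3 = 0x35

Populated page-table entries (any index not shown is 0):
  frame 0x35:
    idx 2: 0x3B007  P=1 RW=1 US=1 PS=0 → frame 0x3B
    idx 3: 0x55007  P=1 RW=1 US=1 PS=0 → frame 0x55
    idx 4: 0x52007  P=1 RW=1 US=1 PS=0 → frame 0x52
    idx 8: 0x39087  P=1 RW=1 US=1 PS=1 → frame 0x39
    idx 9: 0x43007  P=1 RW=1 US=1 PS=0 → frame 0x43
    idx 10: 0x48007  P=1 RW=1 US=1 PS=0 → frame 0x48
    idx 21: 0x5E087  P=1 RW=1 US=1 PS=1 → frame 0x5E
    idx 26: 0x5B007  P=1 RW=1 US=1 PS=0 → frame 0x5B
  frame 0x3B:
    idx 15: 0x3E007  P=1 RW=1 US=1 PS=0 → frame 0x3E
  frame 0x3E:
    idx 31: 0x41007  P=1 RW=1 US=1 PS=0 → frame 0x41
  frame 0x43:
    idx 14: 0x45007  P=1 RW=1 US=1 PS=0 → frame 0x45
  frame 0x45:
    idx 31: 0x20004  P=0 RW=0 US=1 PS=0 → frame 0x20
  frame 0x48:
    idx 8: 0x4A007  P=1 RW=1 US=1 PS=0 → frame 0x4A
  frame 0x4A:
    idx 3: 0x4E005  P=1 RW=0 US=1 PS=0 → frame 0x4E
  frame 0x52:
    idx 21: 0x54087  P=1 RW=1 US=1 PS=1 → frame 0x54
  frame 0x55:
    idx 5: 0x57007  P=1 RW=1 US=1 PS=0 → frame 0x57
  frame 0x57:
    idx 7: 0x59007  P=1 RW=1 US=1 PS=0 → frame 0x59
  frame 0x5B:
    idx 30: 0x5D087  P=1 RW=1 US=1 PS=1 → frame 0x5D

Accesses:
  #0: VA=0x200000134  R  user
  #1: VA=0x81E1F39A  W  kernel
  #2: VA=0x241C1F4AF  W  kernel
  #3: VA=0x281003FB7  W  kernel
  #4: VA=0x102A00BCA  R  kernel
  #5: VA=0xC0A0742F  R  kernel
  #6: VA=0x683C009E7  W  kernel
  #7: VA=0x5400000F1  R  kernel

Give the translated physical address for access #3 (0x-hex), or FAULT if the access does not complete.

Trace:
#0 VA=0x200000134 (r,user):
  [0] read 0x35 idx=8: raw=0x39087 flags P=1 W=1 U=1 S=1
  ✓ 0x39134 (huge @L0)  — 1 lookups
#1 VA=0x81E1F39A (w,kernel):
  [0] read 0x35 idx=2: raw=0x3B007 flags P=1 W=1 U=1 S=0
  [1] read 0x3B idx=15: raw=0x3E007 flags P=1 W=1 U=1 S=0
  [2] read 0x3E idx=31: raw=0x41007 flags P=1 W=1 U=1 S=0
  ✓ 0x4139A  — 3 lookups
#2 VA=0x241C1F4AF (w,kernel):
  [0] read 0x35 idx=9: raw=0x43007 flags P=1 W=1 U=1 S=0
  [1] read 0x43 idx=14: raw=0x45007 flags P=1 W=1 U=1 S=0
  [2] read 0x45 idx=31: raw=0x20004 flags P=0 W=0 U=1 S=0
  → PAGE_NOT_PRESENT  (3 entries read)
#3 VA=0x281003FB7 (w,kernel):
  [0] read 0x35 idx=10: raw=0x48007 flags P=1 W=1 U=1 S=0
  [1] read 0x48 idx=8: raw=0x4A007 flags P=1 W=1 U=1 S=0
  [2] read 0x4A idx=3: raw=0x4E005 flags P=1 W=0 U=1 S=0
  → PROTECTION_VIOLATION  (3 entries read)
#4 VA=0x102A00BCA (r,kernel):
  [0] read 0x35 idx=4: raw=0x52007 flags P=1 W=1 U=1 S=0
  [1] read 0x52 idx=21: raw=0x54087 flags P=1 W=1 U=1 S=1
  ✓ 0x54BCA (huge @L1)  — 2 lookups
#5 VA=0xC0A0742F (r,kernel):
  [0] read 0x35 idx=3: raw=0x55007 flags P=1 W=1 U=1 S=0
  [1] read 0x55 idx=5: raw=0x57007 flags P=1 W=1 U=1 S=0
  [2] read 0x57 idx=7: raw=0x59007 flags P=1 W=1 U=1 S=0
  ✓ 0x5942F  — 3 lookups
#6 VA=0x683C009E7 (w,kernel):
  [0] read 0x35 idx=26: raw=0x5B007 flags P=1 W=1 U=1 S=0
  [1] read 0x5B idx=30: raw=0x5D087 flags P=1 W=1 U=1 S=1
  ✓ 0x5D9E7 (huge @L1)  — 2 lookups
#7 VA=0x5400000F1 (r,kernel):
  [0] read 0x35 idx=21: raw=0x5E087 flags P=1 W=1 U=1 S=1
  ✓ 0x5E0F1 (huge @L0)  — 1 lookups

Access #3 PA: FAULT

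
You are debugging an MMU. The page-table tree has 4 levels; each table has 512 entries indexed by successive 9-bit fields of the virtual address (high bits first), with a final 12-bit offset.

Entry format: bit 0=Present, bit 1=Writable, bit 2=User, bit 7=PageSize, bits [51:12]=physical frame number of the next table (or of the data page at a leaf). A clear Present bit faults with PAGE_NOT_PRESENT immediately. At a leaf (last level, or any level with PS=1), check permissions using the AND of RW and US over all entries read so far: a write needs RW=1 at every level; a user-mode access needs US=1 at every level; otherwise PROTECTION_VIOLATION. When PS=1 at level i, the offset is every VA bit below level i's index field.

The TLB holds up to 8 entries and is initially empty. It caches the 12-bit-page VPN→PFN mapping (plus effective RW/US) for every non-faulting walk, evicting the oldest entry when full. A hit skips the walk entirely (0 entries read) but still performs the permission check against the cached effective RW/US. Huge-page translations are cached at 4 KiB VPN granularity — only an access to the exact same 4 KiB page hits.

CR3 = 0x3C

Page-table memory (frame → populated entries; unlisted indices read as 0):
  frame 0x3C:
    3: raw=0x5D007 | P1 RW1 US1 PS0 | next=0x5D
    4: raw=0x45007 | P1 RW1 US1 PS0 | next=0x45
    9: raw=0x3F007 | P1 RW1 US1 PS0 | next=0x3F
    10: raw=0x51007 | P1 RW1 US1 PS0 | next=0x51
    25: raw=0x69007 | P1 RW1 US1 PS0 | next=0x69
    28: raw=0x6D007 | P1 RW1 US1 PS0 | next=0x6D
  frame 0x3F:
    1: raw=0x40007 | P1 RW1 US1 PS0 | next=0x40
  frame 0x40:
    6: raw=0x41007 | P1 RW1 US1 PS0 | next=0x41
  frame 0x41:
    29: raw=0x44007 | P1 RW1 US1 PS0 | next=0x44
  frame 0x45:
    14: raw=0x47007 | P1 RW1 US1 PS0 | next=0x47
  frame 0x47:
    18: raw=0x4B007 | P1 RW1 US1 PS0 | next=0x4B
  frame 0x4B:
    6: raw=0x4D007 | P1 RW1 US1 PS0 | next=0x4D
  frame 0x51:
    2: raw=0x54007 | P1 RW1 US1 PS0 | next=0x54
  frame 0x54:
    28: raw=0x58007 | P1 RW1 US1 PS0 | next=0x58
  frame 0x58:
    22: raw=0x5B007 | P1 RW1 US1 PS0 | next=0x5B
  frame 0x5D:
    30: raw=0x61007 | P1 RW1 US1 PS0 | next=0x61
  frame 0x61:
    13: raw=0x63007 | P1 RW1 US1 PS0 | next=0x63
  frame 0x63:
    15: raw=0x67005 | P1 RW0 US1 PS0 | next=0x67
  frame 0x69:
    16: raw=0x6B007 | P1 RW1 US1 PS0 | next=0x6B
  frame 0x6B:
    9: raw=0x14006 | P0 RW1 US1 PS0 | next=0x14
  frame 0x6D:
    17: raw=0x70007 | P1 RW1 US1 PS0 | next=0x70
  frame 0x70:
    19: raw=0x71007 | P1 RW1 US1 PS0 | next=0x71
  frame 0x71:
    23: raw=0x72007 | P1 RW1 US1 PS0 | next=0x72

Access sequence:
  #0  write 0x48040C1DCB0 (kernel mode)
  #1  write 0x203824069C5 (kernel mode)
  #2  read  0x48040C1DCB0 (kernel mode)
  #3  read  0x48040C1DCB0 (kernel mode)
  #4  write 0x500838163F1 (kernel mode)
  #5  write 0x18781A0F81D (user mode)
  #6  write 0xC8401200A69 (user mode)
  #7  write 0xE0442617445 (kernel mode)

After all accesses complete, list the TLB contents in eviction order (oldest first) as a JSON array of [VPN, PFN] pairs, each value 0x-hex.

Trace:
#0 VA=0x48040C1DCB0 (w,kernel):
  [0] read 0x3C idx=9: raw=0x3F007 flags P=1 W=1 U=1 S=0
  [1] read 0x3F idx=1: raw=0x40007 flags P=1 W=1 U=1 S=0
  [2] read 0x40 idx=6: raw=0x41007 flags P=1 W=1 U=1 S=0
  [3] read 0x41 idx=29: raw=0x44007 flags P=1 W=1 U=1 S=0
  ⇒ phys 0x44CB0  [4 reads]
#1 VA=0x203824069C5 (w,kernel):
  [0] read 0x3C idx=4: raw=0x45007 flags P=1 W=1 U=1 S=0
  [1] read 0x45 idx=14: raw=0x47007 flags P=1 W=1 U=1 S=0
  [2] read 0x47 idx=18: raw=0x4B007 flags P=1 W=1 U=1 S=0
  [3] read 0x4B idx=6: raw=0x4D007 flags P=1 W=1 U=1 S=0
  ⇒ phys 0x4D9C5  [4 reads]
#2 VA=0x48040C1DCB0 (r,kernel):
  TLB hit vpn=0x48040C1D → PA=0x44CB0
#3 VA=0x48040C1DCB0 (r,kernel):
  TLB hit vpn=0x48040C1D → PA=0x44CB0
#4 VA=0x500838163F1 (w,kernel):
  [0] read 0x3C idx=10: raw=0x51007 flags P=1 W=1 U=1 S=0
  [1] read 0x51 idx=2: raw=0x54007 flags P=1 W=1 U=1 S=0
  [2] read 0x54 idx=28: raw=0x58007 flags P=1 W=1 U=1 S=0
  [3] read 0x58 idx=22: raw=0x5B007 flags P=1 W=1 U=1 S=0
  ⇒ phys 0x5B3F1  [4 reads]
#5 VA=0x18781A0F81D (w,user):
  [0] read 0x3C idx=3: raw=0x5D007 flags P=1 W=1 U=1 S=0
  [1] read 0x5D idx=30: raw=0x61007 flags P=1 W=1 U=1 S=0
  [2] read 0x61 idx=13: raw=0x63007 flags P=1 W=1 U=1 S=0
  [3] read 0x63 idx=15: raw=0x67005 flags P=1 W=0 U=1 S=0
  → PROTECTION_VIOLATION  (4 entries read)
#6 VA=0xC8401200A69 (w,user):
  [0] read 0x3C idx=25: raw=0x69007 flags P=1 W=1 U=1 S=0
  [1] read 0x69 idx=16: raw=0x6B007 flags P=1 W=1 U=1 S=0
  [2] read 0x6B idx=9: raw=0x14006 flags P=0 W=1 U=1 S=0
  → PAGE_NOT_PRESENT  (3 entries read)
#7 VA=0xE0442617445 (w,kernel):
  [0] read 0x3C idx=28: raw=0x6D007 flags P=1 W=1 U=1 S=0
  [1] read 0x6D idx=17: raw=0x70007 flags P=1 W=1 U=1 S=0
  [2] read 0x70 idx=19: raw=0x71007 flags P=1 W=1 U=1 S=0
  [3] read 0x71 idx=23: raw=0x72007 flags P=1 W=1 U=1 S=0
  ⇒ phys 0x72445  [4 reads]

TLB: [["0x48040C1D", "0x44"], ["0x20382406", "0x4D"], ["0x50083816", "0x5B"], ["0xE0442617", "0x72"]]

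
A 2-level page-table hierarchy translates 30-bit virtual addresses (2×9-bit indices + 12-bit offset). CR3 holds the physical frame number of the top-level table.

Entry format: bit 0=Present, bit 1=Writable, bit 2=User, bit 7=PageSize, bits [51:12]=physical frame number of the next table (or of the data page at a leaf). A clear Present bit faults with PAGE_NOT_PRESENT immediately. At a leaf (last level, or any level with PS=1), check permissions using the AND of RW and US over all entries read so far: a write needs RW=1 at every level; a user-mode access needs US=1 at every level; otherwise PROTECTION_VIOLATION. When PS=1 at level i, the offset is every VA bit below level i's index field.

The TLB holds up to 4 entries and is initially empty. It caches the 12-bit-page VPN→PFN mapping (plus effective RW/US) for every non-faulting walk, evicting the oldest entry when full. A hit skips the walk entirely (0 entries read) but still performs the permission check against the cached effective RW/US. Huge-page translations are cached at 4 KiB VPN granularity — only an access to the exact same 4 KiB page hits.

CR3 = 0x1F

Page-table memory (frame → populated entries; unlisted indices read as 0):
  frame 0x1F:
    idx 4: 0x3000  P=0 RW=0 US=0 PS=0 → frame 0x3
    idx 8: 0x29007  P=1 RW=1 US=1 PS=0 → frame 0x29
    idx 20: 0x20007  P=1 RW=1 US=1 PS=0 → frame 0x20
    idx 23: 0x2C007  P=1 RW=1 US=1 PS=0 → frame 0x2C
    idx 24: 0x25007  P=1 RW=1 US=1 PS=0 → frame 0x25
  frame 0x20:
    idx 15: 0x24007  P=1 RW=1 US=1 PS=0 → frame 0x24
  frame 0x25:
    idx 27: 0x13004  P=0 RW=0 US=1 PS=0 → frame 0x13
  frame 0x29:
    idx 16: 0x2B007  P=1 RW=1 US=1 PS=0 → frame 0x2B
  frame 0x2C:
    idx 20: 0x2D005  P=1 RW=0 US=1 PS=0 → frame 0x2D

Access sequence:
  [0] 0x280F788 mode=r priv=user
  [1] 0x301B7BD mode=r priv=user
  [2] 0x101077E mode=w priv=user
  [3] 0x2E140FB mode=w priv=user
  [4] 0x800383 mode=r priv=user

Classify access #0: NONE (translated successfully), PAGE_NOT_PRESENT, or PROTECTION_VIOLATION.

Per-access translation:
#0 VA=0x280F788 (r,user):
  lvl0: tbl 0x1F, slot 20 ⇒ 0x20007 (P1/RW1/US1/PS0)
  lvl1: tbl 0x20, slot 15 ⇒ 0x24007 (P1/RW1/US1/PS0)
  ⇒ phys 0x24788  [2 reads]
#1 VA=0x301B7BD (r,user):
  lvl0: tbl 0x1F, slot 24 ⇒ 0x25007 (P1/RW1/US1/PS0)
  lvl1: tbl 0x25, slot 27 ⇒ 0x13004 (P0/RW0/US1/PS0)
  ⇒ fault: PAGE_NOT_PRESENT  — 2 lookups
#2 VA=0x101077E (w,user):
  lvl0: tbl 0x1F, slot 8 ⇒ 0x29007 (P1/RW1/US1/PS0)
  lvl1: tbl 0x29, slot 16 ⇒ 0x2B007 (P1/RW1/US1/PS0)
  ⇒ phys 0x2B77E  [2 reads]
#3 VA=0x2E140FB (w,user):
  lvl0: tbl 0x1F, slot 23 ⇒ 0x2C007 (P1/RW1/US1/PS0)
  lvl1: tbl 0x2C, slot 20 ⇒ 0x2D005 (P1/RW0/US1/PS0)
  ⇒ fault: PROTECTION_VIOLATION  — 2 lookups
#4 VA=0x800383 (r,user):
  lvl0: tbl 0x1F, slot 4 ⇒ 0x3000 (P0/RW0/US0/PS0)
  ⇒ fault: PAGE_NOT_PRESENT  — 1 lookups

Access #0 fault: NONE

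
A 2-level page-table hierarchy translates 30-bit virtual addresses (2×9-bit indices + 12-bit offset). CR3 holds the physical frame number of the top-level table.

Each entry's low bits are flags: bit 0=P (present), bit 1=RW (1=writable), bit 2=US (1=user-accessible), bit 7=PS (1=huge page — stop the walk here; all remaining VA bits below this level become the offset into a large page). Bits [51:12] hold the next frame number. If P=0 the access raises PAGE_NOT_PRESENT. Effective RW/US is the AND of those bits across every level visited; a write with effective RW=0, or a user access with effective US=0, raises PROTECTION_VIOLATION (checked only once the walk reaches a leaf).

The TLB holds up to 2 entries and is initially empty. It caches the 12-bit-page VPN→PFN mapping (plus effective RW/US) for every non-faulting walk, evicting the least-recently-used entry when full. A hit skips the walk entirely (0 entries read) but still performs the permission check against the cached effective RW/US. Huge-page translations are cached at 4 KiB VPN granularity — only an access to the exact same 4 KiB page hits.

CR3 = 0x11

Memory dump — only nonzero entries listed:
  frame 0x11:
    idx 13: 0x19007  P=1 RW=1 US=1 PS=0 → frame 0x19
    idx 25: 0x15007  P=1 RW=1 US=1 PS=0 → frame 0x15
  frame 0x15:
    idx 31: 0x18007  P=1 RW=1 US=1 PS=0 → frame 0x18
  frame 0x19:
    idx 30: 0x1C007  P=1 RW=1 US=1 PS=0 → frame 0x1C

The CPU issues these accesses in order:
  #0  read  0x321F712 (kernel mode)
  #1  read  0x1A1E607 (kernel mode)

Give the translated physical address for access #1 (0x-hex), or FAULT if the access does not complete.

Per-access translation:
#0 VA=0x321F712 (r,kernel):
  L0 @0x11[25] → 0x15007  P=1,RW=1,US=1,PS=0
  L1 @0x15[31] → 0x18007  P=1,RW=1,US=1,PS=0
  → PA=0x18712  (2 entries read)
#1 VA=0x1A1E607 (r,kernel):
  L0 @0x11[13] → 0x19007  P=1,RW=1,US=1,PS=0
  L1 @0x19[30] → 0x1C007  P=1,RW=1,US=1,PS=0
  → PA=0x1C607  (2 entries read)

Access #1 PA: 0x1C607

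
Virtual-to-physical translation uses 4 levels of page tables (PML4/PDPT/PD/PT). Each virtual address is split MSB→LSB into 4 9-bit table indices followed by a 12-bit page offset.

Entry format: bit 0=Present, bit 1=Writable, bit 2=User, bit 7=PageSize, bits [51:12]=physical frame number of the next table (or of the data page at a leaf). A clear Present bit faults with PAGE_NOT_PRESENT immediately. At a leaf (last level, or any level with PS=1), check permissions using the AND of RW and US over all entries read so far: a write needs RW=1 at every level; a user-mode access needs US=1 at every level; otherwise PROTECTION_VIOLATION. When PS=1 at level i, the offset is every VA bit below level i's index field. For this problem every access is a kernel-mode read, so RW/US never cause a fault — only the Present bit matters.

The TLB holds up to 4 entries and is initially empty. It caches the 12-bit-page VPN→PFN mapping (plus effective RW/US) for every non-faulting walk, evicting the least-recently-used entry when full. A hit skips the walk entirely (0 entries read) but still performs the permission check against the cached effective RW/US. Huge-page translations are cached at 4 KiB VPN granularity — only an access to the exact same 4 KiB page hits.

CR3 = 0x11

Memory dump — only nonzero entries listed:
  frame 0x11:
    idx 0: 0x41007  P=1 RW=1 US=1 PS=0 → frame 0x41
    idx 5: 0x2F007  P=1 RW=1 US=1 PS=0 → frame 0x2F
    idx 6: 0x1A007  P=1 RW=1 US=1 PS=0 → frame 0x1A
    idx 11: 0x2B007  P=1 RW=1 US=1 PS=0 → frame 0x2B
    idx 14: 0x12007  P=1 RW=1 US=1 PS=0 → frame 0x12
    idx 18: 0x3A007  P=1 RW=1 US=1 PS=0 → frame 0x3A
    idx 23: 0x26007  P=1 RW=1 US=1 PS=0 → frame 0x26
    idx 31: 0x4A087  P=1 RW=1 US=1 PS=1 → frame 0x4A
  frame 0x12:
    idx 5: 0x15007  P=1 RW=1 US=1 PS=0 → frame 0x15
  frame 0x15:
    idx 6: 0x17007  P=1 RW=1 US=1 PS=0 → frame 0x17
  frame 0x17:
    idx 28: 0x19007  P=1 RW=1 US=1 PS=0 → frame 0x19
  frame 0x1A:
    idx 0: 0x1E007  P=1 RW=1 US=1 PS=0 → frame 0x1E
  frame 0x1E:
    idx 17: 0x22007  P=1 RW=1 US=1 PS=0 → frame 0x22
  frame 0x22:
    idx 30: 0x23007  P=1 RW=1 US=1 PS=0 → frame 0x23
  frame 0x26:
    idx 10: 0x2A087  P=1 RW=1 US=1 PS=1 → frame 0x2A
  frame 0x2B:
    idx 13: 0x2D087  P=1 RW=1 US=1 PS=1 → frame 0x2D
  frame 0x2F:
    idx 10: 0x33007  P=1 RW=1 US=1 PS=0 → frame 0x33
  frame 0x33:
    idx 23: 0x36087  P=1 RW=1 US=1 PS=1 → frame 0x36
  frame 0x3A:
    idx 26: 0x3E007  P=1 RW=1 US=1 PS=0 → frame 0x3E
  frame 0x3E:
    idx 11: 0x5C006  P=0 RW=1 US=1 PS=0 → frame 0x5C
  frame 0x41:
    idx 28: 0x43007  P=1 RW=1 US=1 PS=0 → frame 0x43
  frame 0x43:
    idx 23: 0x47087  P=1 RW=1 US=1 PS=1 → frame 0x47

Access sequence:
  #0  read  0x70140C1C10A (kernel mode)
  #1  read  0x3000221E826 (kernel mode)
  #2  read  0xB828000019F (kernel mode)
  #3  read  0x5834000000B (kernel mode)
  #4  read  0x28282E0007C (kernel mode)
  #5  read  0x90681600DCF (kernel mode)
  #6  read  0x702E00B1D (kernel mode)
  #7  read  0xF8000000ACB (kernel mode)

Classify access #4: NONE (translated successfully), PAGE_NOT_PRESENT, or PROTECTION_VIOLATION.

Per-access translation:
#0 VA=0x70140C1C10A (r,kernel):
  L0: frame=0x11 idx=14 entry=0x12007 [P=1 RW=1 US=1 PS=0]
  L1: frame=0x12 idx=5 entry=0x15007 [P=1 RW=1 US=1 PS=0]
  L2: frame=0x15 idx=6 entry=0x17007 [P=1 RW=1 US=1 PS=0]
  L3: frame=0x17 idx=28 entry=0x19007 [P=1 RW=1 US=1 PS=0]
  ⇒ phys 0x1910A  [4 reads]
#1 VA=0x3000221E826 (r,kernel):
  L0: frame=0x11 idx=6 entry=0x1A007 [P=1 RW=1 US=1 PS=0]
  L1: frame=0x1A idx=0 entry=0x1E007 [P=1 RW=1 US=1 PS=0]
  L2: frame=0x1E idx=17 entry=0x22007 [P=1 RW=1 US=1 PS=0]
  L3: frame=0x22 idx=30 entry=0x23007 [P=1 RW=1 US=1 PS=0]
  ⇒ phys 0x23826  [4 reads]
#2 VA=0xB828000019F (r,kernel):
  L0: frame=0x11 idx=23 entry=0x26007 [P=1 RW=1 US=1 PS=0]
  L1: frame=0x26 idx=10 entry=0x2A087 [P=1 RW=1 US=1 PS=1]
  ⇒ phys 0x2A19F (huge @L1)  [2 reads]
#3 VA=0x5834000000B (r,kernel):
  L0: frame=0x11 idx=11 entry=0x2B007 [P=1 RW=1 US=1 PS=0]
  L1: frame=0x2B idx=13 entry=0x2D087 [P=1 RW=1 US=1 PS=1]
  ⇒ phys 0x2D00B (huge @L1)  [2 reads]
#4 VA=0x28282E0007C (r,kernel):
  L0: frame=0x11 idx=5 entry=0x2F007 [P=1 RW=1 US=1 PS=0]
  L1: frame=0x2F idx=10 entry=0x33007 [P=1 RW=1 US=1 PS=0]
  L2: frame=0x33 idx=23 entry=0x36087 [P=1 RW=1 US=1 PS=1]
  ⇒ phys 0x3607C (huge @L2)  [3 reads]
#5 VA=0x90681600DCF (r,kernel):
  L0: frame=0x11 idx=18 entry=0x3A007 [P=1 RW=1 US=1 PS=0]
  L1: frame=0x3A idx=26 entry=0x3E007 [P=1 RW=1 US=1 PS=0]
  L2: frame=0x3E idx=11 entry=0x5C006 [P=0 RW=1 US=1 PS=0]
  ✗ PAGE_NOT_PRESENT  [3 reads]
#6 VA=0x702E00B1D (r,kernel):
  L0: frame=0x11 idx=0 entry=0x41007 [P=1 RW=1 US=1 PS=0]
  L1: frame=0x41 idx=28 entry=0x43007 [P=1 RW=1 US=1 PS=0]
  L2: frame=0x43 idx=23 entry=0x47087 [P=1 RW=1 US=1 PS=1]
  ⇒ phys 0x47B1D (huge @L2)  [3 reads]
#7 VA=0xF8000000ACB (r,kernel):
  L0: frame=0x11 idx=31 entry=0x4A087 [P=1 RW=1 US=1 PS=1]
  ⇒ phys 0x4AACB (huge @L0)  [1 reads]

Access #4 fault: NONE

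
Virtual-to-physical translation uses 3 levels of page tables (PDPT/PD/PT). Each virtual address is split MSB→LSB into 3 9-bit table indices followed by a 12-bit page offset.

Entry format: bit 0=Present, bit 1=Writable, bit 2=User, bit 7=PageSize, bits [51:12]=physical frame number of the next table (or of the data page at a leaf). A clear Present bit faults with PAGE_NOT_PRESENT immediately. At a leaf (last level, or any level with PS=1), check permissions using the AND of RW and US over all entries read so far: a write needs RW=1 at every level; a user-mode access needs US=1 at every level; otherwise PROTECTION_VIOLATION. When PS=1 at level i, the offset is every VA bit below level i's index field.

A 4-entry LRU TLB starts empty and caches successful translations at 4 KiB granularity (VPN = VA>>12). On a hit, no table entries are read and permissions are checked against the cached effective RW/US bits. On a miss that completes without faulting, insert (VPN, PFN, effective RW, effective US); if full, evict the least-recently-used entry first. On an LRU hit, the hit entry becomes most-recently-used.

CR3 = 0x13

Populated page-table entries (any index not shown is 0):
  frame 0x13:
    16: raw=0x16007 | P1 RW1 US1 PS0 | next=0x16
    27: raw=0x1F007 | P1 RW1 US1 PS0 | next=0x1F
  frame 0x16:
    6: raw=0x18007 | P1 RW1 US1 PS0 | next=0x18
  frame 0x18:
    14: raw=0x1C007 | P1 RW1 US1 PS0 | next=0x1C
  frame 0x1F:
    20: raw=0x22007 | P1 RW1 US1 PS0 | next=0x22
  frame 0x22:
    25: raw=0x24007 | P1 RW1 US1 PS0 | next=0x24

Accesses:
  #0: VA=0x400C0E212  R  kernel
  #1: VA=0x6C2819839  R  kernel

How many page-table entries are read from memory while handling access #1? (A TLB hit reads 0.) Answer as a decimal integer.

Trace:
#0 VA=0x400C0E212 (r,kernel):
  [0] read 0x13 idx=16: raw=0x16007 flags P=1 W=1 U=1 S=0
  [1] read 0x16 idx=6: raw=0x18007 flags P=1 W=1 U=1 S=0
  [2] read 0x18 idx=14: raw=0x1C007 flags P=1 W=1 U=1 S=0
  → PA=0x1C212  (3 entries read)
#1 VA=0x6C2819839 (r,kernel):
  [0] read 0x13 idx=27: raw=0x1F007 flags P=1 W=1 U=1 S=0
  [1] read 0x1F idx=20: raw=0x22007 flags P=1 W=1 U=1 S=0
  [2] read 0x22 idx=25: raw=0x24007 flags P=1 W=1 U=1 S=0
  → PA=0x24839  (3 entries read)

Entries read for #1: 3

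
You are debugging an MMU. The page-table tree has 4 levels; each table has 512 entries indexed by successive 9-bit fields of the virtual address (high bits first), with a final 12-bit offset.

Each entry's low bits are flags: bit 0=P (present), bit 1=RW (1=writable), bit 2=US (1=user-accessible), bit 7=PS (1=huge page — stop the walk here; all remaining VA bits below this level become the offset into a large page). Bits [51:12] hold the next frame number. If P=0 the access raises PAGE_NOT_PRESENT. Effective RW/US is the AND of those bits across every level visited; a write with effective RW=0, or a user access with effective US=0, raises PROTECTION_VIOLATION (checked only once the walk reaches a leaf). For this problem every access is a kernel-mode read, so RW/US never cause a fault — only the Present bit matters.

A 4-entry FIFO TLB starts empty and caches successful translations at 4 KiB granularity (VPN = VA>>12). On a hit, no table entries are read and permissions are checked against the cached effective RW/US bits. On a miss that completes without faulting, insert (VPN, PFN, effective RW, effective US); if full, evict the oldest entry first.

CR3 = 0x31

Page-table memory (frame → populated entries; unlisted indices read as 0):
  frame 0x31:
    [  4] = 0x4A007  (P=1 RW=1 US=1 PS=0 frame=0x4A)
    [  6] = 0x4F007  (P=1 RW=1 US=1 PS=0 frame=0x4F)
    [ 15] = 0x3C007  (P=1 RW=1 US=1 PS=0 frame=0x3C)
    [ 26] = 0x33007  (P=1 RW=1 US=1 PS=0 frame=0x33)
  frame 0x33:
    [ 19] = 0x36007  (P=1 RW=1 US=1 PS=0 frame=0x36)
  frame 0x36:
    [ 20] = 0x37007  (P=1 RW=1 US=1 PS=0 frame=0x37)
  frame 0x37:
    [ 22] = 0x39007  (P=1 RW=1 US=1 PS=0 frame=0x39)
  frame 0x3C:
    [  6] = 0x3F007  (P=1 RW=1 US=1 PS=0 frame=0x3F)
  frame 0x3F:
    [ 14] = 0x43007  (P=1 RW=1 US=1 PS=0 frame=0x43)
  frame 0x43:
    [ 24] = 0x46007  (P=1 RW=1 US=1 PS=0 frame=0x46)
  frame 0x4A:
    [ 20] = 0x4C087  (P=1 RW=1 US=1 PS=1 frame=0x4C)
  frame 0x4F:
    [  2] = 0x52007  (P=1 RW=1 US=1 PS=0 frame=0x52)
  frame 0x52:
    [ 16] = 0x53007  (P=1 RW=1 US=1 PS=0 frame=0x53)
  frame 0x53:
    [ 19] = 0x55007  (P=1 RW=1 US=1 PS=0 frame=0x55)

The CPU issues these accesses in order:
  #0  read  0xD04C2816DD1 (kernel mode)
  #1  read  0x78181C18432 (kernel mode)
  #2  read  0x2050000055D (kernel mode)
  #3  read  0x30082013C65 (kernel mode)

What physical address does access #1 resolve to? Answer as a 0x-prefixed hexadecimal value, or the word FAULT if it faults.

Per-access translation:
#0 VA=0xD04C2816DD1 (r,kernel):
  L0: frame=0x31 idx=26 entry=0x33007 [P=1 RW=1 US=1 PS=0]
  L1: frame=0x33 idx=19 entry=0x36007 [P=1 RW=1 US=1 PS=0]
  L2: frame=0x36 idx=20 entry=0x37007 [P=1 RW=1 US=1 PS=0]
  L3: frame=0x37 idx=22 entry=0x39007 [P=1 RW=1 US=1 PS=0]
  ⇒ phys 0x39DD1  [4 reads]
#1 VA=0x78181C18432 (r,kernel):
  L0: frame=0x31 idx=15 entry=0x3C007 [P=1 RW=1 US=1 PS=0]
  L1: frame=0x3C idx=6 entry=0x3F007 [P=1 RW=1 US=1 PS=0]
  L2: frame=0x3F idx=14 entry=0x43007 [P=1 RW=1 US=1 PS=0]
  L3: frame=0x43 idx=24 entry=0x46007 [P=1 RW=1 US=1 PS=0]
  ⇒ phys 0x46432  [4 reads]
#2 VA=0x2050000055D (r,kernel):
  L0: frame=0x31 idx=4 entry=0x4A007 [P=1 RW=1 US=1 PS=0]
  L1: frame=0x4A idx=20 entry=0x4C087 [P=1 RW=1 US=1 PS=1]
  ⇒ phys 0x4C55D (huge @L1)  [2 reads]
#3 VA=0x30082013C65 (r,kernel):
  L0: frame=0x31 idx=6 entry=0x4F007 [P=1 RW=1 US=1 PS=0]
  L1: frame=0x4F idx=2 entry=0x52007 [P=1 RW=1 US=1 PS=0]
  L2: frame=0x52 idx=16 entry=0x53007 [P=1 RW=1 US=1 PS=0]
  L3: frame=0x53 idx=19 entry=0x55007 [P=1 RW=1 US=1 PS=0]
  ⇒ phys 0x55C65  [4 reads]

Access #1 PA: 0x46432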